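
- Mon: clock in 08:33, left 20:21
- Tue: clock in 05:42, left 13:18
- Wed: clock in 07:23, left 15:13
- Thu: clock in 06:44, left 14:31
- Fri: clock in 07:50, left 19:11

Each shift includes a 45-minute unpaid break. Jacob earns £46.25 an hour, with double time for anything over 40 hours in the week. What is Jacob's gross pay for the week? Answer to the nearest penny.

Mon: 08:33–20:21 = 11 h 48 min; less 45 min break → 11 h 3 min
Tue: 05:42–13:18 = 7 h 36 min; less 45 min break → 6 h 51 min
Wed: 07:23–15:13 = 7 h 50 min; less 45 min break → 7 h 5 min
Thu: 06:44–14:31 = 7 h 47 min; less 45 min break → 7 h 2 min
Fri: 07:50–19:11 = 11 h 21 min; less 45 min break → 10 h 36 min
Total worked: 42 h 37 min = 2557 min.
Regular 40 h 0 min = 2400 min at £46.25/h; overtime 2 h 37 min = 157 min at £92.50/h.
Pay = (2400 × £46.25 + 157 × £92.50) ÷ 60 = £2092.04.

£2092.04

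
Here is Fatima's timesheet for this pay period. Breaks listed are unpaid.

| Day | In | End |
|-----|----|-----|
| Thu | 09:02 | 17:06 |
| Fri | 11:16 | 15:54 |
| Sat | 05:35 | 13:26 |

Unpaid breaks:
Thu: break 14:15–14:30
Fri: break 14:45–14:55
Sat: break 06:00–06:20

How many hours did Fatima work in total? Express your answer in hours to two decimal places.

Thu: 09:02–17:06 = 8 h 4 min; less 15 min break → 7 h 49 min
Fri: 11:16–15:54 = 4 h 38 min; less 10 min break → 4 h 28 min
Sat: 05:35–13:26 = 7 h 51 min; less 20 min break → 7 h 31 min
Total: 7 h 49 min + 4 h 28 min + 7 h 31 min = 19 h 48 min.

19.80 hours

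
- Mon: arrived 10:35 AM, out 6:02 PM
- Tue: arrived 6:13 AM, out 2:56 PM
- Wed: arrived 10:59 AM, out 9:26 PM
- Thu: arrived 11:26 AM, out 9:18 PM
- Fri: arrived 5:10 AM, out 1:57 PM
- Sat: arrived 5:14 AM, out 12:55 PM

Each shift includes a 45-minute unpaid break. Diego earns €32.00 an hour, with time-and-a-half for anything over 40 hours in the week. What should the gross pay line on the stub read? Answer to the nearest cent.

Mon: 10:35 AM–6:02 PM = 7 h 27 min; less 45 min break → 6 h 42 min
Tue: 6:13 AM–2:56 PM = 8 h 43 min; less 45 min break → 7 h 58 min
Wed: 10:59 AM–9:26 PM = 10 h 27 min; less 45 min break → 9 h 42 min
Thu: 11:26 AM–9:18 PM = 9 h 52 min; less 45 min break → 9 h 7 min
Fri: 5:10 AM–1:57 PM = 8 h 47 min; less 45 min break → 8 h 2 min
Sat: 5:14 AM–12:55 PM = 7 h 41 min; less 45 min break → 6 h 56 min
Total worked: 48 h 27 min = 2907 min.
Regular 40 h 0 min = 2400 min at €32.00/h; overtime 8 h 27 min = 507 min at €48.00/h.
Pay = (2400 × €32.00 + 507 × €48.00) ÷ 60 = €1685.60.

€1685.60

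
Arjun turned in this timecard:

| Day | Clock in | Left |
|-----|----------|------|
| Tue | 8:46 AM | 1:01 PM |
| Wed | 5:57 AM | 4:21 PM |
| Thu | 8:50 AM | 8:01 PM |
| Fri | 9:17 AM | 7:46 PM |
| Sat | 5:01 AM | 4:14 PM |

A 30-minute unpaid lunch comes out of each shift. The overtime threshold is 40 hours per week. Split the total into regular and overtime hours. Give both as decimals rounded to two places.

Regular 40.00 hours, overtime 5.03 hours

Tue: 8:46 AM–1:01 PM = 4 h 15 min; less 30 min break → 3 h 45 min
Wed: 5:57 AM–4:21 PM = 10 h 24 min; less 30 min break → 9 h 54 min
Thu: 8:50 AM–8:01 PM = 11 h 11 min; less 30 min break → 10 h 41 min
Fri: 9:17 AM–7:46 PM = 10 h 29 min; less 30 min break → 9 h 59 min
Sat: 5:01 AM–4:14 PM = 11 h 13 min; less 30 min break → 10 h 43 min
Total worked: 45 h 2 min = 45.03 h.
Threshold 40 h → overtime 5 h 2 min, regular 40 h 0 min.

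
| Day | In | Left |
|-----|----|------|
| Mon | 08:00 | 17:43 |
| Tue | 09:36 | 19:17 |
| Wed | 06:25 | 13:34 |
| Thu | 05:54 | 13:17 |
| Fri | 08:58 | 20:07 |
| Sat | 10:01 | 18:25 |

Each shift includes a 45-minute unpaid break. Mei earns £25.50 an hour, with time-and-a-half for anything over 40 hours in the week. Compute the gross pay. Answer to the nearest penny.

Mon: 08:00–17:43 = 9 h 43 min; less 45 min break → 8 h 58 min
Tue: 09:36–19:17 = 9 h 41 min; less 45 min break → 8 h 56 min
Wed: 06:25–13:34 = 7 h 9 min; less 45 min break → 6 h 24 min
Thu: 05:54–13:17 = 7 h 23 min; less 45 min break → 6 h 38 min
Fri: 08:58–20:07 = 11 h 9 min; less 45 min break → 10 h 24 min
Sat: 10:01–18:25 = 8 h 24 min; less 45 min break → 7 h 39 min
Total worked: 48 h 59 min = 2939 min.
Regular 40 h 0 min = 2400 min at £25.50/h; overtime 8 h 59 min = 539 min at £38.25/h.
Pay = (2400 × £25.50 + 539 × £38.25) ÷ 60 = £1363.61.

£1363.61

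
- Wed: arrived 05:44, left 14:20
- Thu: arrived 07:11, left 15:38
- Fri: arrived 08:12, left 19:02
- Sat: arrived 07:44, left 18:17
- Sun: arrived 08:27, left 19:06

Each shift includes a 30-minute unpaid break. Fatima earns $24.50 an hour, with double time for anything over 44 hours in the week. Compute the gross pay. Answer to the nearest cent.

Wed: 05:44–14:20 = 8 h 36 min; less 30 min break → 8 h 6 min
Thu: 07:11–15:38 = 8 h 27 min; less 30 min break → 7 h 57 min
Fri: 08:12–19:02 = 10 h 50 min; less 30 min break → 10 h 20 min
Sat: 07:44–18:17 = 10 h 33 min; less 30 min break → 10 h 3 min
Sun: 08:27–19:06 = 10 h 39 min; less 30 min break → 10 h 9 min
Total worked: 46 h 35 min = 2795 min.
Regular 44 h 0 min = 2640 min at $24.50/h; overtime 2 h 35 min = 155 min at $49.00/h.
Pay = (2640 × $24.50 + 155 × $49.00) ÷ 60 = $1204.58.

$1204.58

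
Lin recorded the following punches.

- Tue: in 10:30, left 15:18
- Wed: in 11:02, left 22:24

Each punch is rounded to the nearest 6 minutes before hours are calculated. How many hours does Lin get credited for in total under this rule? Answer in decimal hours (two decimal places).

Tue: in 10:30→10:30, out 15:18→15:18; 4 h 48 min
Wed: in 11:02→11:00, out 22:24→22:24; 11 h 24 min
Total credited: 16 h 12 min.

16.20 hours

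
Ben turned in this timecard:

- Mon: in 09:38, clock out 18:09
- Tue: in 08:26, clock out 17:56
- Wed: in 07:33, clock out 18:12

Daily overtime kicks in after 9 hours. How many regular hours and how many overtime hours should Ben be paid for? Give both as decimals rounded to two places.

Regular 26.52 hours, overtime 2.15 hours

Mon: 09:38–18:09 = 8 h 31 min
Tue: 08:26–17:56 = 9 h 30 min
Wed: 07:33–18:12 = 10 h 39 min
Mon reg 8 h 31 min / OT 0 h 0 min; Tue reg 9 h 0 min / OT 0 h 30 min; Wed reg 9 h 0 min / OT 1 h 39 min.
Totals: regular 26 h 31 min, overtime 2 h 9 min.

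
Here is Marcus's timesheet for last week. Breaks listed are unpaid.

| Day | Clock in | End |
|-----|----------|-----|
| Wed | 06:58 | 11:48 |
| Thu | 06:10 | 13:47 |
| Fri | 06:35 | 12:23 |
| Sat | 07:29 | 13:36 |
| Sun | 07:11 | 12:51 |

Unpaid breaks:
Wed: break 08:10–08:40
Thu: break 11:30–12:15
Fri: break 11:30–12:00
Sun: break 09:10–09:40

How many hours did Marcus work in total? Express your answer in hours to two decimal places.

Wed: 06:58–11:48 = 4 h 50 min; less 30 min break → 4 h 20 min
Thu: 06:10–13:47 = 7 h 37 min; less 45 min break → 6 h 52 min
Fri: 06:35–12:23 = 5 h 48 min; less 30 min break → 5 h 18 min
Sat: 07:29–13:36 = 6 h 7 min
Sun: 07:11–12:51 = 5 h 40 min; less 30 min break → 5 h 10 min
Total: 4 h 20 min + 6 h 52 min + 5 h 18 min + 6 h 7 min + 5 h 10 min = 27 h 47 min.

27.78 hours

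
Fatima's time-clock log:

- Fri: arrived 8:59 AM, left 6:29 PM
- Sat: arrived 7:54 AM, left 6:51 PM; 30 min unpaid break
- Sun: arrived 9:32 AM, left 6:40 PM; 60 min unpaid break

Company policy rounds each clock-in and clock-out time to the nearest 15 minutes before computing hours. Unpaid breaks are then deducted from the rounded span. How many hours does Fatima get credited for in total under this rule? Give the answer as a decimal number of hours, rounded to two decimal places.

28.00 hours

Fri: in 8:59 AM→9:00 AM, out 6:29 PM→6:30 PM; 9 h 30 min
Sat: in 7:54 AM→8:00 AM, out 6:51 PM→6:45 PM; 10 h 45 min − 30 min = 10 h 15 min
Sun: in 9:32 AM→9:30 AM, out 6:40 PM→6:45 PM; 9 h 15 min − 60 min = 8 h 15 min
Total credited: 28 h 0 min.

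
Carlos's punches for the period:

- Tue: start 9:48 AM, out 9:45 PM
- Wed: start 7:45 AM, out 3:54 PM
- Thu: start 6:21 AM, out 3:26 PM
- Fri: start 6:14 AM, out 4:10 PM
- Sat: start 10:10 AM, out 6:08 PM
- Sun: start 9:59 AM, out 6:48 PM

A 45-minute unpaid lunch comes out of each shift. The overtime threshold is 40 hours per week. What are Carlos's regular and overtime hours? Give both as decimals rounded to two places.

Tue: 9:48 AM–9:45 PM = 11 h 57 min; less 45 min break → 11 h 12 min
Wed: 7:45 AM–3:54 PM = 8 h 9 min; less 45 min break → 7 h 24 min
Thu: 6:21 AM–3:26 PM = 9 h 5 min; less 45 min break → 8 h 20 min
Fri: 6:14 AM–4:10 PM = 9 h 56 min; less 45 min break → 9 h 11 min
Sat: 10:10 AM–6:08 PM = 7 h 58 min; less 45 min break → 7 h 13 min
Sun: 9:59 AM–6:48 PM = 8 h 49 min; less 45 min break → 8 h 4 min
Total worked: 51 h 24 min = 51.40 h.
Threshold 40 h → overtime 11 h 24 min, regular 40 h 0 min.

Regular 40.00 hours, overtime 11.40 hours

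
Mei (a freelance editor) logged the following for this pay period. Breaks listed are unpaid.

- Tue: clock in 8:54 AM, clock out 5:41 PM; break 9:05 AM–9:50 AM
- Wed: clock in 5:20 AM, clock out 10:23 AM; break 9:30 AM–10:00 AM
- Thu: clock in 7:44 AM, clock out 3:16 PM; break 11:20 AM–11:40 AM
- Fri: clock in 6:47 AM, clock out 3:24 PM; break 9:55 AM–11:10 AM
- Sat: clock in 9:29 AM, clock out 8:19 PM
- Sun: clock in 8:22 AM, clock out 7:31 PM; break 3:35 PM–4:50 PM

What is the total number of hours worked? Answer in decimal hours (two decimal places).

47.88 hours

Tue: 8:54 AM–5:41 PM = 8 h 47 min; less 45 min break → 8 h 2 min
Wed: 5:20 AM–10:23 AM = 5 h 3 min; less 30 min break → 4 h 33 min
Thu: 7:44 AM–3:16 PM = 7 h 32 min; less 20 min break → 7 h 12 min
Fri: 6:47 AM–3:24 PM = 8 h 37 min; less 75 min break → 7 h 22 min
Sat: 9:29 AM–8:19 PM = 10 h 50 min
Sun: 8:22 AM–7:31 PM = 11 h 9 min; less 75 min break → 9 h 54 min
Total: 8 h 2 min + 4 h 33 min + 7 h 12 min + 7 h 22 min + 10 h 50 min + 9 h 54 min = 47 h 53 min.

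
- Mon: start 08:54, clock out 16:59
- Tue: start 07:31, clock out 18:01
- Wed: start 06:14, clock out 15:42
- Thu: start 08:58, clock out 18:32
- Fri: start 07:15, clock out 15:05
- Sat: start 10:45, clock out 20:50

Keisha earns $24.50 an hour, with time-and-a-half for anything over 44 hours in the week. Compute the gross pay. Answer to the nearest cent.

$1501.85

Mon: 08:54–16:59 = 8 h 5 min
Tue: 07:31–18:01 = 10 h 30 min
Wed: 06:14–15:42 = 9 h 28 min
Thu: 08:58–18:32 = 9 h 34 min
Fri: 07:15–15:05 = 7 h 50 min
Sat: 10:45–20:50 = 10 h 5 min
Total worked: 55 h 32 min = 3332 min.
Regular 44 h 0 min = 2640 min at $24.50/h; overtime 11 h 32 min = 692 min at $36.75/h.
Pay = (2640 × $24.50 + 692 × $36.75) ÷ 60 = $1501.85.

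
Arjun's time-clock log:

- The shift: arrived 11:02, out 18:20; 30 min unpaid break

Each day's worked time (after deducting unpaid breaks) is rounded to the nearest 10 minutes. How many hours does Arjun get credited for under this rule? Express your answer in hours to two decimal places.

The shift: 11:02–18:20 = 7 h 18 min − 30 min = 6 h 48 min → rounds to 6 h 50 min

6.83 hours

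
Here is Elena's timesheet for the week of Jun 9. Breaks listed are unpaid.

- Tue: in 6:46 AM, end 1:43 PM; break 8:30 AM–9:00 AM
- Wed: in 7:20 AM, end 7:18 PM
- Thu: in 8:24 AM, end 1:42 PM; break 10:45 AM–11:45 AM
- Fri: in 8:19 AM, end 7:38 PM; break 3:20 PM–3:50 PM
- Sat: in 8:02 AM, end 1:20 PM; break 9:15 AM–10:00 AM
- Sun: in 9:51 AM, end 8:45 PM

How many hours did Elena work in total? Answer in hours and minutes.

48 h 59 min

Tue: 6:46 AM–1:43 PM = 6 h 57 min; less 30 min break → 6 h 27 min
Wed: 7:20 AM–7:18 PM = 11 h 58 min
Thu: 8:24 AM–1:42 PM = 5 h 18 min; less 60 min break → 4 h 18 min
Fri: 8:19 AM–7:38 PM = 11 h 19 min; less 30 min break → 10 h 49 min
Sat: 8:02 AM–1:20 PM = 5 h 18 min; less 45 min break → 4 h 33 min
Sun: 9:51 AM–8:45 PM = 10 h 54 min
Total: 6 h 27 min + 11 h 58 min + 4 h 18 min + 10 h 49 min + 4 h 33 min + 10 h 54 min = 48 h 59 min.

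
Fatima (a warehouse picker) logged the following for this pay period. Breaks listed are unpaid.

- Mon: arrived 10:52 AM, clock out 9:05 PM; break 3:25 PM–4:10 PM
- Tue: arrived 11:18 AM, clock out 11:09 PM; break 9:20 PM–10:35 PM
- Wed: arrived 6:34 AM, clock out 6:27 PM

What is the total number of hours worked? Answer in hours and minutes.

31 h 57 min

Mon: 10:52 AM–9:05 PM = 10 h 13 min; less 45 min break → 9 h 28 min
Tue: 11:18 AM–11:09 PM = 11 h 51 min; less 75 min break → 10 h 36 min
Wed: 6:34 AM–6:27 PM = 11 h 53 min
Total: 9 h 28 min + 10 h 36 min + 11 h 53 min = 31 h 57 min.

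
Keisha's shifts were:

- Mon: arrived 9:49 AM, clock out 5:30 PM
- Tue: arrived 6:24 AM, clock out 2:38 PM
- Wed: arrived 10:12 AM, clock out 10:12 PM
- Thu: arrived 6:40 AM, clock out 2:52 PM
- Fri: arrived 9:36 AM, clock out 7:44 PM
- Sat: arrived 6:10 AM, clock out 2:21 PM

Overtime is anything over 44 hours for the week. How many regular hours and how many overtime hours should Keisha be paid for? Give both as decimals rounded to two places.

Regular 44.00 hours, overtime 10.43 hours

Mon: 9:49 AM–5:30 PM = 7 h 41 min
Tue: 6:24 AM–2:38 PM = 8 h 14 min
Wed: 10:12 AM–10:12 PM = 12 h 0 min
Thu: 6:40 AM–2:52 PM = 8 h 12 min
Fri: 9:36 AM–7:44 PM = 10 h 8 min
Sat: 6:10 AM–2:21 PM = 8 h 11 min
Total worked: 54 h 26 min = 54.43 h.
Threshold 44 h → overtime 10 h 26 min, regular 44 h 0 min.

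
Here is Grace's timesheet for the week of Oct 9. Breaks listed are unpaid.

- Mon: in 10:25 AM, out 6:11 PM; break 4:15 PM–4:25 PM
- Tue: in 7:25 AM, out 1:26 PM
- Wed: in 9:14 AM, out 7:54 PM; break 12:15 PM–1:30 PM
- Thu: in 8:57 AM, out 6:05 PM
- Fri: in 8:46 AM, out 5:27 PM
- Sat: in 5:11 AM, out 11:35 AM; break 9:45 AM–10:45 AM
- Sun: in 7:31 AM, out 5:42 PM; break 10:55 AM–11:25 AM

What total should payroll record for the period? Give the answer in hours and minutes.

Mon: 10:25 AM–6:11 PM = 7 h 46 min; less 10 min break → 7 h 36 min
Tue: 7:25 AM–1:26 PM = 6 h 1 min
Wed: 9:14 AM–7:54 PM = 10 h 40 min; less 75 min break → 9 h 25 min
Thu: 8:57 AM–6:05 PM = 9 h 8 min
Fri: 8:46 AM–5:27 PM = 8 h 41 min
Sat: 5:11 AM–11:35 AM = 6 h 24 min; less 60 min break → 5 h 24 min
Sun: 7:31 AM–5:42 PM = 10 h 11 min; less 30 min break → 9 h 41 min
Total: 7 h 36 min + 6 h 1 min + 9 h 25 min + 9 h 8 min + 8 h 41 min + 5 h 24 min + 9 h 41 min = 55 h 56 min.

55 h 56 min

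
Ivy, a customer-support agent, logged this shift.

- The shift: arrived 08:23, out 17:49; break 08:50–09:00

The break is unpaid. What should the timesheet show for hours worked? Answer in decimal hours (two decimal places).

9.27 hours

The shift: 08:23–17:49 = 9 h 26 min; less 10 min break → 9 h 16 min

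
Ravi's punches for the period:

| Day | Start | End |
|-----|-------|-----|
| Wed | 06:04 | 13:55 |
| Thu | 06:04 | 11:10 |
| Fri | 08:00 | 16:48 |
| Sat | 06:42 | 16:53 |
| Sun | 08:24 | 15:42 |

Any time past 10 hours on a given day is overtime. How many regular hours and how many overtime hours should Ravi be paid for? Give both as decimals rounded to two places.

Wed: 06:04–13:55 = 7 h 51 min
Thu: 06:04–11:10 = 5 h 6 min
Fri: 08:00–16:48 = 8 h 48 min
Sat: 06:42–16:53 = 10 h 11 min
Sun: 08:24–15:42 = 7 h 18 min
Wed reg 7 h 51 min / OT 0 h 0 min; Thu reg 5 h 6 min / OT 0 h 0 min; Fri reg 8 h 48 min / OT 0 h 0 min; Sat reg 10 h 0 min / OT 0 h 11 min; Sun reg 7 h 18 min / OT 0 h 0 min.
Totals: regular 39 h 3 min, overtime 0 h 11 min.

Regular 39.05 hours, overtime 0.18 hours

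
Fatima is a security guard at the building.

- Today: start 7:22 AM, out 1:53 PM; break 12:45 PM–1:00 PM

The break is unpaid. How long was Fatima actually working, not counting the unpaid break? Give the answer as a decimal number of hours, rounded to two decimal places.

6.27 hours

Today: 7:22 AM–1:53 PM = 6 h 31 min; less 15 min break → 6 h 16 min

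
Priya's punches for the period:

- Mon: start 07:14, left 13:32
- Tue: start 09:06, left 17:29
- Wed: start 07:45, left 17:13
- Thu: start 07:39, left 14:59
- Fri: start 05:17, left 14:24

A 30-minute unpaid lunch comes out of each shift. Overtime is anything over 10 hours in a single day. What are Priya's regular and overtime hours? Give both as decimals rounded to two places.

Mon: 07:14–13:32 = 6 h 18 min; less 30 min break → 5 h 48 min
Tue: 09:06–17:29 = 8 h 23 min; less 30 min break → 7 h 53 min
Wed: 07:45–17:13 = 9 h 28 min; less 30 min break → 8 h 58 min
Thu: 07:39–14:59 = 7 h 20 min; less 30 min break → 6 h 50 min
Fri: 05:17–14:24 = 9 h 7 min; less 30 min break → 8 h 37 min
Mon reg 5 h 48 min / OT 0 h 0 min; Tue reg 7 h 53 min / OT 0 h 0 min; Wed reg 8 h 58 min / OT 0 h 0 min; Thu reg 6 h 50 min / OT 0 h 0 min; Fri reg 8 h 37 min / OT 0 h 0 min.
Totals: regular 38 h 6 min, overtime 0 h 0 min.

Regular 38.10 hours, overtime 0.00 hours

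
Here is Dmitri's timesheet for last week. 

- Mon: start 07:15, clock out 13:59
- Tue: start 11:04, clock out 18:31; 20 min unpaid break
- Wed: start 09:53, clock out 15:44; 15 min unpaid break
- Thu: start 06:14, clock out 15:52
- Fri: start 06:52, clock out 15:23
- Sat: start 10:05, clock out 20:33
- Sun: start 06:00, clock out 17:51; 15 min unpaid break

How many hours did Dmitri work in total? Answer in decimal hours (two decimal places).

59.67 hours

Mon: 07:15–13:59 = 6 h 44 min
Tue: 11:04–18:31 = 7 h 27 min; less 20 min break → 7 h 7 min
Wed: 09:53–15:44 = 5 h 51 min; less 15 min break → 5 h 36 min
Thu: 06:14–15:52 = 9 h 38 min
Fri: 06:52–15:23 = 8 h 31 min
Sat: 10:05–20:33 = 10 h 28 min
Sun: 06:00–17:51 = 11 h 51 min; less 15 min break → 11 h 36 min
Total: 6 h 44 min + 7 h 7 min + 5 h 36 min + 9 h 38 min + 8 h 31 min + 10 h 28 min + 11 h 36 min = 59 h 40 min.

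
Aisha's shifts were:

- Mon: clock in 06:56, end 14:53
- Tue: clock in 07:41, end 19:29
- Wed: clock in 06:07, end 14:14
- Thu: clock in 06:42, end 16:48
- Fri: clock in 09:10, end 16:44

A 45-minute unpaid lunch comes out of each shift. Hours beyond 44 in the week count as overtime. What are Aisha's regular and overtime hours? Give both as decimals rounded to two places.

Mon: 06:56–14:53 = 7 h 57 min; less 45 min break → 7 h 12 min
Tue: 07:41–19:29 = 11 h 48 min; less 45 min break → 11 h 3 min
Wed: 06:07–14:14 = 8 h 7 min; less 45 min break → 7 h 22 min
Thu: 06:42–16:48 = 10 h 6 min; less 45 min break → 9 h 21 min
Fri: 09:10–16:44 = 7 h 34 min; less 45 min break → 6 h 49 min
Total worked: 41 h 47 min = 41.78 h.
Threshold 44 h → overtime 0 h 0 min, regular 41 h 47 min.

Regular 41.78 hours, overtime 0.00 hours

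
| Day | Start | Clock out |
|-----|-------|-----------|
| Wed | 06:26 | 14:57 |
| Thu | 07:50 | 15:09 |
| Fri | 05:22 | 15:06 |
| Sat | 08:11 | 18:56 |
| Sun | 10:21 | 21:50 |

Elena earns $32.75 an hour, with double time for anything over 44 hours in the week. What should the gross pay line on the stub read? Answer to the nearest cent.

$1689.90

Wed: 06:26–14:57 = 8 h 31 min
Thu: 07:50–15:09 = 7 h 19 min
Fri: 05:22–15:06 = 9 h 44 min
Sat: 08:11–18:56 = 10 h 45 min
Sun: 10:21–21:50 = 11 h 29 min
Total worked: 47 h 48 min = 2868 min.
Regular 44 h 0 min = 2640 min at $32.75/h; overtime 3 h 48 min = 228 min at $65.50/h.
Pay = (2640 × $32.75 + 228 × $65.50) ÷ 60 = $1689.90.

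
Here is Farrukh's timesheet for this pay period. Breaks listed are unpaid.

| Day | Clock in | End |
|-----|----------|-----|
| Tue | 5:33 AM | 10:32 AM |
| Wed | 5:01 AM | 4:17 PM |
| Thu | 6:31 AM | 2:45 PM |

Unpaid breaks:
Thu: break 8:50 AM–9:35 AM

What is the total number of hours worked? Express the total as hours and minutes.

23 h 44 min

Tue: 5:33 AM–10:32 AM = 4 h 59 min
Wed: 5:01 AM–4:17 PM = 11 h 16 min
Thu: 6:31 AM–2:45 PM = 8 h 14 min; less 45 min break → 7 h 29 min
Total: 4 h 59 min + 11 h 16 min + 7 h 29 min = 23 h 44 min.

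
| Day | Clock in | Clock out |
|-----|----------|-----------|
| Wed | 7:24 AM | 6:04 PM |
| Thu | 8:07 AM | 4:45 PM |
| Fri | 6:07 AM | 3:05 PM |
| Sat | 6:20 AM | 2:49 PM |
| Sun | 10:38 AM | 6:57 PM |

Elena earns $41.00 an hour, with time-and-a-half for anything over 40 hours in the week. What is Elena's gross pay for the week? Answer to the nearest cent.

$1951.60

Wed: 7:24 AM–6:04 PM = 10 h 40 min
Thu: 8:07 AM–4:45 PM = 8 h 38 min
Fri: 6:07 AM–3:05 PM = 8 h 58 min
Sat: 6:20 AM–2:49 PM = 8 h 29 min
Sun: 10:38 AM–6:57 PM = 8 h 19 min
Total worked: 45 h 4 min = 2704 min.
Regular 40 h 0 min = 2400 min at $41.00/h; overtime 5 h 4 min = 304 min at $61.50/h.
Pay = (2400 × $41.00 + 304 × $61.50) ÷ 60 = $1951.60.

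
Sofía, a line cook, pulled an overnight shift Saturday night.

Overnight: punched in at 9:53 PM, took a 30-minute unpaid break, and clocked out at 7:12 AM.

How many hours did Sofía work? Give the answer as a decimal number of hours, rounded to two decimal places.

8.82 hours

Overnight: 9:53 PM → midnight = 2 h 7 min; midnight → 7:12 AM = 7 h 12 min; span 9 h 19 min; less 30 min break → 8 h 49 min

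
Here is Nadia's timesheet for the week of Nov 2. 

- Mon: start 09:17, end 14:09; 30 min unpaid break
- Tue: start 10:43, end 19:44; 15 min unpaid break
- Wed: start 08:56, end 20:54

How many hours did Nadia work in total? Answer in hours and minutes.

Mon: 09:17–14:09 = 4 h 52 min; less 30 min break → 4 h 22 min
Tue: 10:43–19:44 = 9 h 1 min; less 15 min break → 8 h 46 min
Wed: 08:56–20:54 = 11 h 58 min
Total: 4 h 22 min + 8 h 46 min + 11 h 58 min = 25 h 6 min.

25 h 6 min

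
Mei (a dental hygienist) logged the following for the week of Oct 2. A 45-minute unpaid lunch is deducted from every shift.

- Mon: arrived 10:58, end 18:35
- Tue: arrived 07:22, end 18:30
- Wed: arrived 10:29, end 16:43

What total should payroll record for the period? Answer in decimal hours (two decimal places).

Mon: 10:58–18:35 = 7 h 37 min; less 45 min break → 6 h 52 min
Tue: 07:22–18:30 = 11 h 8 min; less 45 min break → 10 h 23 min
Wed: 10:29–16:43 = 6 h 14 min; less 45 min break → 5 h 29 min
Total: 6 h 52 min + 10 h 23 min + 5 h 29 min = 22 h 44 min.

22.73 hours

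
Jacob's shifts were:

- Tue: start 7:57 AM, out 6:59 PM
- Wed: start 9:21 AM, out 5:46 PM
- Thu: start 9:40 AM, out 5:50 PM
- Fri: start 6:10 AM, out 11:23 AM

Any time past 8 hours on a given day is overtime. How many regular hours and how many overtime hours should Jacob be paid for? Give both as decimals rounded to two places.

Regular 29.22 hours, overtime 3.62 hours

Tue: 7:57 AM–6:59 PM = 11 h 2 min
Wed: 9:21 AM–5:46 PM = 8 h 25 min
Thu: 9:40 AM–5:50 PM = 8 h 10 min
Fri: 6:10 AM–11:23 AM = 5 h 13 min
Tue reg 8 h 0 min / OT 3 h 2 min; Wed reg 8 h 0 min / OT 0 h 25 min; Thu reg 8 h 0 min / OT 0 h 10 min; Fri reg 5 h 13 min / OT 0 h 0 min.
Totals: regular 29 h 13 min, overtime 3 h 37 min.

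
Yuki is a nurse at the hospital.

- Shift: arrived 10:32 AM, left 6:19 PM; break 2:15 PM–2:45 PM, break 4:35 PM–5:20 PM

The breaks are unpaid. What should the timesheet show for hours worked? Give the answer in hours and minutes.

Shift: 10:32 AM–6:19 PM = 7 h 47 min; less 75 min break → 6 h 32 min

6 h 32 min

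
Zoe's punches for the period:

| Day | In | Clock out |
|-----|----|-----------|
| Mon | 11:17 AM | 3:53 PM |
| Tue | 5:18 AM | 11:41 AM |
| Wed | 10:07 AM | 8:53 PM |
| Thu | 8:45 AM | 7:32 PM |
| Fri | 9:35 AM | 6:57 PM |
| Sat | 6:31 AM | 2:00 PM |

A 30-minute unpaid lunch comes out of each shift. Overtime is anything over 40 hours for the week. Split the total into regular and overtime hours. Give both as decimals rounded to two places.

Regular 40.00 hours, overtime 6.38 hours

Mon: 11:17 AM–3:53 PM = 4 h 36 min; less 30 min break → 4 h 6 min
Tue: 5:18 AM–11:41 AM = 6 h 23 min; less 30 min break → 5 h 53 min
Wed: 10:07 AM–8:53 PM = 10 h 46 min; less 30 min break → 10 h 16 min
Thu: 8:45 AM–7:32 PM = 10 h 47 min; less 30 min break → 10 h 17 min
Fri: 9:35 AM–6:57 PM = 9 h 22 min; less 30 min break → 8 h 52 min
Sat: 6:31 AM–2:00 PM = 7 h 29 min; less 30 min break → 6 h 59 min
Total worked: 46 h 23 min = 46.38 h.
Threshold 40 h → overtime 6 h 23 min, regular 40 h 0 min.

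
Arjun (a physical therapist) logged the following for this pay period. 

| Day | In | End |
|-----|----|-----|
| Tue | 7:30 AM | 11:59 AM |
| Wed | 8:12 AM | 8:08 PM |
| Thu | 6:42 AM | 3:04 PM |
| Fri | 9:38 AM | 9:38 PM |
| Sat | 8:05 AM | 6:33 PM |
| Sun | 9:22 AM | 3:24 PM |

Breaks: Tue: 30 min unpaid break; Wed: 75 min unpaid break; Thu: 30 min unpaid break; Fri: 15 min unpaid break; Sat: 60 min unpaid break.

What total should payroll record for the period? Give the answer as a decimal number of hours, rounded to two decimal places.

49.78 hours

Tue: 7:30 AM–11:59 AM = 4 h 29 min; less 30 min break → 3 h 59 min
Wed: 8:12 AM–8:08 PM = 11 h 56 min; less 75 min break → 10 h 41 min
Thu: 6:42 AM–3:04 PM = 8 h 22 min; less 30 min break → 7 h 52 min
Fri: 9:38 AM–9:38 PM = 12 h 0 min; less 15 min break → 11 h 45 min
Sat: 8:05 AM–6:33 PM = 10 h 28 min; less 60 min break → 9 h 28 min
Sun: 9:22 AM–3:24 PM = 6 h 2 min
Total: 3 h 59 min + 10 h 41 min + 7 h 52 min + 11 h 45 min + 9 h 28 min + 6 h 2 min = 49 h 47 min.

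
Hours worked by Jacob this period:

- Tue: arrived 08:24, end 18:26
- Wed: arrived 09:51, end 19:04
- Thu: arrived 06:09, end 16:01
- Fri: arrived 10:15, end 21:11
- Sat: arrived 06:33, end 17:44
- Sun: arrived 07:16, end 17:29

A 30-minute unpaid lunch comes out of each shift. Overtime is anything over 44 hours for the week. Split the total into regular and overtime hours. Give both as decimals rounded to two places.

Regular 44.00 hours, overtime 14.45 hours

Tue: 08:24–18:26 = 10 h 2 min; less 30 min break → 9 h 32 min
Wed: 09:51–19:04 = 9 h 13 min; less 30 min break → 8 h 43 min
Thu: 06:09–16:01 = 9 h 52 min; less 30 min break → 9 h 22 min
Fri: 10:15–21:11 = 10 h 56 min; less 30 min break → 10 h 26 min
Sat: 06:33–17:44 = 11 h 11 min; less 30 min break → 10 h 41 min
Sun: 07:16–17:29 = 10 h 13 min; less 30 min break → 9 h 43 min
Total worked: 58 h 27 min = 58.45 h.
Threshold 44 h → overtime 14 h 27 min, regular 44 h 0 min.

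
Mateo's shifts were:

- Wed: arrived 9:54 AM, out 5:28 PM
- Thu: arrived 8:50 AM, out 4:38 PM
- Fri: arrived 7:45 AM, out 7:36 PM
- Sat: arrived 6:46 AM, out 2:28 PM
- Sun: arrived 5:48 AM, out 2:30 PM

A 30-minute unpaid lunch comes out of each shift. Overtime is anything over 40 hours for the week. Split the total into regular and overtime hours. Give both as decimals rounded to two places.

Wed: 9:54 AM–5:28 PM = 7 h 34 min; less 30 min break → 7 h 4 min
Thu: 8:50 AM–4:38 PM = 7 h 48 min; less 30 min break → 7 h 18 min
Fri: 7:45 AM–7:36 PM = 11 h 51 min; less 30 min break → 11 h 21 min
Sat: 6:46 AM–2:28 PM = 7 h 42 min; less 30 min break → 7 h 12 min
Sun: 5:48 AM–2:30 PM = 8 h 42 min; less 30 min break → 8 h 12 min
Total worked: 41 h 7 min = 41.12 h.
Threshold 40 h → overtime 1 h 7 min, regular 40 h 0 min.

Regular 40.00 hours, overtime 1.12 hours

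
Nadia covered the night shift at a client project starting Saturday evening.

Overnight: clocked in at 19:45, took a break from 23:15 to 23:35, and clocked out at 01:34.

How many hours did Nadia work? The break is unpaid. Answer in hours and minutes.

Overnight: 19:45 → midnight = 4 h 15 min; midnight → 01:34 = 1 h 34 min; span 5 h 49 min; less 20 min break → 5 h 29 min

5 h 29 min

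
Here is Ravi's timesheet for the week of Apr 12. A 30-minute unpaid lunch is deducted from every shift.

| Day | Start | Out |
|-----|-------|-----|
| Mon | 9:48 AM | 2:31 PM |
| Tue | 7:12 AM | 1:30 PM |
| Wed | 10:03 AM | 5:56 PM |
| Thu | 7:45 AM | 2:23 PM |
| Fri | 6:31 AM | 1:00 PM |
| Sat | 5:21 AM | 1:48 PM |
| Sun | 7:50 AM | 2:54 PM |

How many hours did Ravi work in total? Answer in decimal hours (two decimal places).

44.03 hours

Mon: 9:48 AM–2:31 PM = 4 h 43 min; less 30 min break → 4 h 13 min
Tue: 7:12 AM–1:30 PM = 6 h 18 min; less 30 min break → 5 h 48 min
Wed: 10:03 AM–5:56 PM = 7 h 53 min; less 30 min break → 7 h 23 min
Thu: 7:45 AM–2:23 PM = 6 h 38 min; less 30 min break → 6 h 8 min
Fri: 6:31 AM–1:00 PM = 6 h 29 min; less 30 min break → 5 h 59 min
Sat: 5:21 AM–1:48 PM = 8 h 27 min; less 30 min break → 7 h 57 min
Sun: 7:50 AM–2:54 PM = 7 h 4 min; less 30 min break → 6 h 34 min
Total: 4 h 13 min + 5 h 48 min + 7 h 23 min + 6 h 8 min + 5 h 59 min + 7 h 57 min + 6 h 34 min = 44 h 2 min.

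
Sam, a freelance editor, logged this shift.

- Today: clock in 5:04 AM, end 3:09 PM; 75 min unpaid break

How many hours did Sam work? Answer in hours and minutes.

8 h 50 min

Today: 5:04 AM–3:09 PM = 10 h 5 min; less 75 min break → 8 h 50 min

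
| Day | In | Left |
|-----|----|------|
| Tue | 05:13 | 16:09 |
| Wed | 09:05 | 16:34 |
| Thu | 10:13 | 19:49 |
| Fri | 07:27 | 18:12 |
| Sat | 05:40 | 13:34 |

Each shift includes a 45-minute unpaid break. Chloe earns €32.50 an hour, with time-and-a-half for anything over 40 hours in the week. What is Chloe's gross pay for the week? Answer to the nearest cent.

€1442.19

Tue: 05:13–16:09 = 10 h 56 min; less 45 min break → 10 h 11 min
Wed: 09:05–16:34 = 7 h 29 min; less 45 min break → 6 h 44 min
Thu: 10:13–19:49 = 9 h 36 min; less 45 min break → 8 h 51 min
Fri: 07:27–18:12 = 10 h 45 min; less 45 min break → 10 h 0 min
Sat: 05:40–13:34 = 7 h 54 min; less 45 min break → 7 h 9 min
Total worked: 42 h 55 min = 2575 min.
Regular 40 h 0 min = 2400 min at €32.50/h; overtime 2 h 55 min = 175 min at €48.75/h.
Pay = (2400 × €32.50 + 175 × €48.75) ÷ 60 = €1442.19.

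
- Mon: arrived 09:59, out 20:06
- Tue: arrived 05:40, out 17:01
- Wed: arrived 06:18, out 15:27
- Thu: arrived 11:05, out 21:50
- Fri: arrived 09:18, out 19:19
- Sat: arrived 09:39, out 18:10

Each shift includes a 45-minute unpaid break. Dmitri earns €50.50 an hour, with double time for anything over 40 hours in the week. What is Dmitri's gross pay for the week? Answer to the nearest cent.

Mon: 09:59–20:06 = 10 h 7 min; less 45 min break → 9 h 22 min
Tue: 05:40–17:01 = 11 h 21 min; less 45 min break → 10 h 36 min
Wed: 06:18–15:27 = 9 h 9 min; less 45 min break → 8 h 24 min
Thu: 11:05–21:50 = 10 h 45 min; less 45 min break → 10 h 0 min
Fri: 09:18–19:19 = 10 h 1 min; less 45 min break → 9 h 16 min
Sat: 09:39–18:10 = 8 h 31 min; less 45 min break → 7 h 46 min
Total worked: 55 h 24 min = 3324 min.
Regular 40 h 0 min = 2400 min at €50.50/h; overtime 15 h 24 min = 924 min at €101.00/h.
Pay = (2400 × €50.50 + 924 × €101.00) ÷ 60 = €3575.40.

€3575.40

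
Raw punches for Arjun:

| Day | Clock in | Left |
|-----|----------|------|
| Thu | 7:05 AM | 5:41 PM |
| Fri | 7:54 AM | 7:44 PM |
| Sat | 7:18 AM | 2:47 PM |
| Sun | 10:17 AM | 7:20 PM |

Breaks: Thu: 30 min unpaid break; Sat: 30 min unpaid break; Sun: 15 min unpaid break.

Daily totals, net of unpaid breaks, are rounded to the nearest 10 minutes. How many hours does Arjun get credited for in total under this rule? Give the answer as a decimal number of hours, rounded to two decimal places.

37.83 hours

Thu: 7:05 AM–5:41 PM = 10 h 36 min − 30 min = 10 h 6 min → rounds to 10 h 10 min
Fri: 7:54 AM–7:44 PM = 11 h 50 min → rounds to 11 h 50 min
Sat: 7:18 AM–2:47 PM = 7 h 29 min − 30 min = 6 h 59 min → rounds to 7 h 0 min
Sun: 10:17 AM–7:20 PM = 9 h 3 min − 15 min = 8 h 48 min → rounds to 8 h 50 min
Total credited: 37 h 50 min.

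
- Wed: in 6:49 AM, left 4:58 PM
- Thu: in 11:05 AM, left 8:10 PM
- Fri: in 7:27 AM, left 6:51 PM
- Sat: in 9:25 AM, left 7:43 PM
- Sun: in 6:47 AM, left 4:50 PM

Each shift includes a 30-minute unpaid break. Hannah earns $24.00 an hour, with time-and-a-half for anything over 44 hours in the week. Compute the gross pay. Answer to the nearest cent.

Wed: 6:49 AM–4:58 PM = 10 h 9 min; less 30 min break → 9 h 39 min
Thu: 11:05 AM–8:10 PM = 9 h 5 min; less 30 min break → 8 h 35 min
Fri: 7:27 AM–6:51 PM = 11 h 24 min; less 30 min break → 10 h 54 min
Sat: 9:25 AM–7:43 PM = 10 h 18 min; less 30 min break → 9 h 48 min
Sun: 6:47 AM–4:50 PM = 10 h 3 min; less 30 min break → 9 h 33 min
Total worked: 48 h 29 min = 2909 min.
Regular 44 h 0 min = 2640 min at $24.00/h; overtime 4 h 29 min = 269 min at $36.00/h.
Pay = (2640 × $24.00 + 269 × $36.00) ÷ 60 = $1217.40.

$1217.40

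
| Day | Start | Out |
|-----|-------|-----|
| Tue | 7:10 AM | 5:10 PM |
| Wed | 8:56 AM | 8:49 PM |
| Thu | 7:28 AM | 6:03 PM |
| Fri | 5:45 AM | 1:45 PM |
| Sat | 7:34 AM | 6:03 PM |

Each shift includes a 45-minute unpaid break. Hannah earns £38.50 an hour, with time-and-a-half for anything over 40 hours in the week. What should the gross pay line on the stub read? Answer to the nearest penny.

£1955.80

Tue: 7:10 AM–5:10 PM = 10 h 0 min; less 45 min break → 9 h 15 min
Wed: 8:56 AM–8:49 PM = 11 h 53 min; less 45 min break → 11 h 8 min
Thu: 7:28 AM–6:03 PM = 10 h 35 min; less 45 min break → 9 h 50 min
Fri: 5:45 AM–1:45 PM = 8 h 0 min; less 45 min break → 7 h 15 min
Sat: 7:34 AM–6:03 PM = 10 h 29 min; less 45 min break → 9 h 44 min
Total worked: 47 h 12 min = 2832 min.
Regular 40 h 0 min = 2400 min at £38.50/h; overtime 7 h 12 min = 432 min at £57.75/h.
Pay = (2400 × £38.50 + 432 × £57.75) ÷ 60 = £1955.80.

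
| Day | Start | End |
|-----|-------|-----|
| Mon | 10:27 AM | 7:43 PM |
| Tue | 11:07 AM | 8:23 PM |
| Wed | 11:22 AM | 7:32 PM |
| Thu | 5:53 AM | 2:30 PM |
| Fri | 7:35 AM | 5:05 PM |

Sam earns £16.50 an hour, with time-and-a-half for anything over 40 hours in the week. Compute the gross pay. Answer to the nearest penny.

£779.21

Mon: 10:27 AM–7:43 PM = 9 h 16 min
Tue: 11:07 AM–8:23 PM = 9 h 16 min
Wed: 11:22 AM–7:32 PM = 8 h 10 min
Thu: 5:53 AM–2:30 PM = 8 h 37 min
Fri: 7:35 AM–5:05 PM = 9 h 30 min
Total worked: 44 h 49 min = 2689 min.
Regular 40 h 0 min = 2400 min at £16.50/h; overtime 4 h 49 min = 289 min at £24.75/h.
Pay = (2400 × £16.50 + 289 × £24.75) ÷ 60 = £779.21.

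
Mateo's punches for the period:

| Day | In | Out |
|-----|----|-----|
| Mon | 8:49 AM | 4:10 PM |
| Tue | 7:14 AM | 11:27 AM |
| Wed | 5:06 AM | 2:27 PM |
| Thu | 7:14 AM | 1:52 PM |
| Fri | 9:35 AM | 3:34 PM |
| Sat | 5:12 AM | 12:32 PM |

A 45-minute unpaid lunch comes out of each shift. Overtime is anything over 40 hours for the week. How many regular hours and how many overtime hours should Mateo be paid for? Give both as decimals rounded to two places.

Mon: 8:49 AM–4:10 PM = 7 h 21 min; less 45 min break → 6 h 36 min
Tue: 7:14 AM–11:27 AM = 4 h 13 min; less 45 min break → 3 h 28 min
Wed: 5:06 AM–2:27 PM = 9 h 21 min; less 45 min break → 8 h 36 min
Thu: 7:14 AM–1:52 PM = 6 h 38 min; less 45 min break → 5 h 53 min
Fri: 9:35 AM–3:34 PM = 5 h 59 min; less 45 min break → 5 h 14 min
Sat: 5:12 AM–12:32 PM = 7 h 20 min; less 45 min break → 6 h 35 min
Total worked: 36 h 22 min = 36.37 h.
Threshold 40 h → overtime 0 h 0 min, regular 36 h 22 min.

Regular 36.37 hours, overtime 0.00 hours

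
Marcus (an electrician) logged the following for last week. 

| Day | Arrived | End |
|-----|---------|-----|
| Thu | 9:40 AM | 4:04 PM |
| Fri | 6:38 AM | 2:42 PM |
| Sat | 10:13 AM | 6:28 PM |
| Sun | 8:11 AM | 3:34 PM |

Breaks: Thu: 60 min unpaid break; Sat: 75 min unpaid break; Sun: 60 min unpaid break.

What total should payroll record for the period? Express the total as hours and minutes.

Thu: 9:40 AM–4:04 PM = 6 h 24 min; less 60 min break → 5 h 24 min
Fri: 6:38 AM–2:42 PM = 8 h 4 min
Sat: 10:13 AM–6:28 PM = 8 h 15 min; less 75 min break → 7 h 0 min
Sun: 8:11 AM–3:34 PM = 7 h 23 min; less 60 min break → 6 h 23 min
Total: 5 h 24 min + 8 h 4 min + 7 h 0 min + 6 h 23 min = 26 h 51 min.

26 h 51 min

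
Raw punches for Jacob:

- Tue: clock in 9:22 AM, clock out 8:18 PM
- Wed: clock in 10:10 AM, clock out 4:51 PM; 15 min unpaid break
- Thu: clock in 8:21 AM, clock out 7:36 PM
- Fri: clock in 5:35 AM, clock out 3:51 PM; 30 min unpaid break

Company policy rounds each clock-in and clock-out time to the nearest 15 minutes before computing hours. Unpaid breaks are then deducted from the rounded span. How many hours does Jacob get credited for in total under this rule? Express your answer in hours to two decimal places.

Tue: in 9:22 AM→9:15 AM, out 8:18 PM→8:15 PM; 11 h 0 min
Wed: in 10:10 AM→10:15 AM, out 4:51 PM→4:45 PM; 6 h 30 min − 15 min = 6 h 15 min
Thu: in 8:21 AM→8:15 AM, out 7:36 PM→7:30 PM; 11 h 15 min
Fri: in 5:35 AM→5:30 AM, out 3:51 PM→3:45 PM; 10 h 15 min − 30 min = 9 h 45 min
Total credited: 38 h 15 min.

38.25 hours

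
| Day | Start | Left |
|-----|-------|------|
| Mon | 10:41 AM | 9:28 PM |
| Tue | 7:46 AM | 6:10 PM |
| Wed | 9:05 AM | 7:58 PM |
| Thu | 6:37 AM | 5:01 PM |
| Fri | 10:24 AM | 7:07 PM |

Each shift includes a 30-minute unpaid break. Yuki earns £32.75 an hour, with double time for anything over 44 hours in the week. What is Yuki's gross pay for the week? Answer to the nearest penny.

£1747.76

Mon: 10:41 AM–9:28 PM = 10 h 47 min; less 30 min break → 10 h 17 min
Tue: 7:46 AM–6:10 PM = 10 h 24 min; less 30 min break → 9 h 54 min
Wed: 9:05 AM–7:58 PM = 10 h 53 min; less 30 min break → 10 h 23 min
Thu: 6:37 AM–5:01 PM = 10 h 24 min; less 30 min break → 9 h 54 min
Fri: 10:24 AM–7:07 PM = 8 h 43 min; less 30 min break → 8 h 13 min
Total worked: 48 h 41 min = 2921 min.
Regular 44 h 0 min = 2640 min at £32.75/h; overtime 4 h 41 min = 281 min at £65.50/h.
Pay = (2640 × £32.75 + 281 × £65.50) ÷ 60 = £1747.76.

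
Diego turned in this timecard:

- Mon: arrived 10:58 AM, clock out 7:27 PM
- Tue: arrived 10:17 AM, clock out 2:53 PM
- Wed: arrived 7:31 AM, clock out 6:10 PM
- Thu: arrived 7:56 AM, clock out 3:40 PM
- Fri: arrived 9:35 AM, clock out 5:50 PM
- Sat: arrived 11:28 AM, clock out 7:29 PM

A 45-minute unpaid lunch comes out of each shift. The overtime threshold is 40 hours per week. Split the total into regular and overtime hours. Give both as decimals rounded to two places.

Mon: 10:58 AM–7:27 PM = 8 h 29 min; less 45 min break → 7 h 44 min
Tue: 10:17 AM–2:53 PM = 4 h 36 min; less 45 min break → 3 h 51 min
Wed: 7:31 AM–6:10 PM = 10 h 39 min; less 45 min break → 9 h 54 min
Thu: 7:56 AM–3:40 PM = 7 h 44 min; less 45 min break → 6 h 59 min
Fri: 9:35 AM–5:50 PM = 8 h 15 min; less 45 min break → 7 h 30 min
Sat: 11:28 AM–7:29 PM = 8 h 1 min; less 45 min break → 7 h 16 min
Total worked: 43 h 14 min = 43.23 h.
Threshold 40 h → overtime 3 h 14 min, regular 40 h 0 min.

Regular 40.00 hours, overtime 3.23 hours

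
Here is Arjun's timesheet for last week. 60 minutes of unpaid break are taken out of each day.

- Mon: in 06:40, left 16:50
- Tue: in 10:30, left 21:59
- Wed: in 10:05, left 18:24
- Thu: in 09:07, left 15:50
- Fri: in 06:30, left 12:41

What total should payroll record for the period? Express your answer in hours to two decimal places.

37.87 hours

Mon: 06:40–16:50 = 10 h 10 min; less 60 min break → 9 h 10 min
Tue: 10:30–21:59 = 11 h 29 min; less 60 min break → 10 h 29 min
Wed: 10:05–18:24 = 8 h 19 min; less 60 min break → 7 h 19 min
Thu: 09:07–15:50 = 6 h 43 min; less 60 min break → 5 h 43 min
Fri: 06:30–12:41 = 6 h 11 min; less 60 min break → 5 h 11 min
Total: 9 h 10 min + 10 h 29 min + 7 h 19 min + 5 h 43 min + 5 h 11 min = 37 h 52 min.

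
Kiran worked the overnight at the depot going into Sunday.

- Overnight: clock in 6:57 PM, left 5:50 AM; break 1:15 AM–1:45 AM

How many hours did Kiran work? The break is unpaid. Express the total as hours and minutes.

10 h 23 min

Overnight: 6:57 PM → midnight = 5 h 3 min; midnight → 5:50 AM = 5 h 50 min; span 10 h 53 min; less 30 min break → 10 h 23 min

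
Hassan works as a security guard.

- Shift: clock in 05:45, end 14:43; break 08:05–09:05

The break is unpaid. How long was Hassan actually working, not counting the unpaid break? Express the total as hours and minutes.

7 h 58 min

Shift: 05:45–14:43 = 8 h 58 min; less 60 min break → 7 h 58 min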